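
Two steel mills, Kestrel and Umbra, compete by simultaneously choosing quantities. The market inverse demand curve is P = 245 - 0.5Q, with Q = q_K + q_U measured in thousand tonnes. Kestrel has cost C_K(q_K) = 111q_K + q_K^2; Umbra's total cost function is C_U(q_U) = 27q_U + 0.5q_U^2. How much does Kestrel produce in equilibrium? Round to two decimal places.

Kestrel's profit: π_K = (245 - 0.5Q)q_K - (111q_K + q_K²). Setting ∂π_K/∂q_K = 0: 134 - 3q_K - (1/2)(q_U) = 0.
Umbra's first-order condition: 218 - 2q_U - (1/2)(q_K) = 0.
So q_K = (134 - (1/2)q_U)/3 and q_U = (218 - (1/2)q_K)/2.
Substituting one into the other gives q_K = 636/23 and q_U = 102.0870.

27.65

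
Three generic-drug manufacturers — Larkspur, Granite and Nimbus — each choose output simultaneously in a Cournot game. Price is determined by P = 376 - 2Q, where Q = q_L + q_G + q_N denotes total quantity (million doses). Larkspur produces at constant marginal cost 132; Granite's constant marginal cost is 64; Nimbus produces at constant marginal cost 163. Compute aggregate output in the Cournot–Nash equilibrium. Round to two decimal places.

96.13

Larkspur's profit: π_L = (376 - 2Q)q_L - (132q_L). Setting ∂π_L/∂q_L = 0: 244 - 4q_L - 2(q_G + q_N) = 0.
Granite's first-order condition: 312 - 4q_G - 2(q_L + q_N) = 0.
Nimbus's profit: π_N = (376 - 2Q)q_N - (163q_N). Setting ∂π_N/∂q_N = 0: 213 - 4q_N - 2(q_L + q_G) = 0.
Summing all 3 equations gives 769 − 8Q = 0, hence Q = 769/8.
Back-substituting: q_L = (244 − 769/4)/2 = 207/8, q_G = (312 − 769/4)/2 = 479/8, q_N = (213 − 769/4)/2 = 83/8.
Total output Q = 207/8 + 479/8 + 83/8 = 769/8.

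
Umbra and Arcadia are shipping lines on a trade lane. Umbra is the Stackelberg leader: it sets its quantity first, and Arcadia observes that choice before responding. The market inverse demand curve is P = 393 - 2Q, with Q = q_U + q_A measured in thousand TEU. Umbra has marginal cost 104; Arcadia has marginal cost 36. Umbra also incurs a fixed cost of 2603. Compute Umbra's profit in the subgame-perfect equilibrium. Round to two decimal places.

449.56

Solve by backward induction. Given q_U, the follower Arcadia maximises π_A = (393 - 2q_U - 2q_A)q_A - 36q_A.
Setting the follower's marginal profit to zero, 357 - 2q_U - 4q_A = 0, i.e. q_A = (357 - 2q_U)/4.
The leader anticipates this reaction. Substituting into P = 393 - 2Q gives P = 429/2 - q_U, so π_U = (429/2 - q_U)q_U - 104q_U.
The leader's first-order condition 221/2 - 2q_U = 0 yields q_U = 221/4.
Then q_A = (357 - 2·(221/4))/4 = 493/8.
Price P = 393 - 2·(935/8) = 637/4.
Umbra's profit: (637/4 - 104)·(221/4) - 2603 = 449.5625.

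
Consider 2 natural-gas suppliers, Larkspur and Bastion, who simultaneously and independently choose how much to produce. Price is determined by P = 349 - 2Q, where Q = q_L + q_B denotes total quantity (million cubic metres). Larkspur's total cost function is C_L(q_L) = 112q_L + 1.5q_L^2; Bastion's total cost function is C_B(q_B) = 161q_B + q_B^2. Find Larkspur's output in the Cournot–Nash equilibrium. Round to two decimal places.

Larkspur's profit: π_L = (349 - 2Q)q_L - (112q_L + (3/2)q_L²). Setting ∂π_L/∂q_L = 0: 237 - 7q_L - 2(q_B) = 0.
Bastion's profit: π_B = (349 - 2Q)q_B - (161q_B + q_B²). Setting ∂π_B/∂q_B = 0: 188 - 6q_B - 2(q_L) = 0.
Rearranging gives the reaction functions q_L = (237 - 2q_B)/7 and q_B = (188 - 2q_L)/6.
Substituting one into the other gives q_L = 523/19 and q_B = 421/19.

27.53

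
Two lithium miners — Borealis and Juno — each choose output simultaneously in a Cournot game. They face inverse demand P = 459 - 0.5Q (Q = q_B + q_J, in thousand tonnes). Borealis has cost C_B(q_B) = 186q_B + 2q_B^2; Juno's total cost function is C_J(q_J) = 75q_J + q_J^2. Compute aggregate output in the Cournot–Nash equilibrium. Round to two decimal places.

Borealis's profit: π_B = (459 - 0.5Q)q_B - (186q_B + 2q_B²). Setting ∂π_B/∂q_B = 0: 273 - 5q_B - (1/2)(q_J) = 0.
Juno's first-order condition: 384 - 3q_J - (1/2)(q_B) = 0.
So q_B = (273 - (1/2)q_J)/5 and q_J = (384 - (1/2)q_B)/3.
Solving the pair: q_B = 42.5085, q_J = 120.9153.
Total output Q = 42.5085 + 120.9153 = 163.4237.

163.42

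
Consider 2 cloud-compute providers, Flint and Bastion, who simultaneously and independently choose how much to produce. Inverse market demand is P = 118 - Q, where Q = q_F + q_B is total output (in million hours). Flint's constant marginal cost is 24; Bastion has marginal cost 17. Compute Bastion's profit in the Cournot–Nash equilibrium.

Flint's profit: π_F = (118 - Q)q_F - (24q_F). Setting ∂π_F/∂q_F = 0: 94 - 2q_F - (q_B) = 0.
Bastion's profit: π_B = (118 - Q)q_B - (17q_B). Setting ∂π_B/∂q_B = 0: 101 - 2q_B - (q_F) = 0.
Rearranging gives the reaction functions q_F = (94 - q_B)/2 and q_B = (101 - q_F)/2.
Solving the pair: q_F = 29, q_B = 36.
Price P = 118 - 65 = 53.
Bastion's profit: (53 - 17)·36 = 1296.

1296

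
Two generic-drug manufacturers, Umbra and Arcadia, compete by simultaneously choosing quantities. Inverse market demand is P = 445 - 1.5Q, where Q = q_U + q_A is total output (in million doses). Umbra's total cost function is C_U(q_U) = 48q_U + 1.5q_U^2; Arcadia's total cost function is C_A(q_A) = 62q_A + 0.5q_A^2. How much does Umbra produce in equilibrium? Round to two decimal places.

Umbra's profit: π_U = (445 - 1.5Q)q_U - (48q_U + (3/2)q_U²). Setting ∂π_U/∂q_U = 0: 397 - 6q_U - (3/2)(q_A) = 0.
Arcadia's profit: π_A = (445 - 1.5Q)q_A - (62q_A + (1/2)q_A²). Setting ∂π_A/∂q_A = 0: 383 - 4q_A - (3/2)(q_U) = 0.
So q_U = (397 - (3/2)q_A)/6 and q_A = (383 - (3/2)q_U)/4.
Substituting one into the other gives q_U = 46.5977 and q_A = 78.2759.

46.60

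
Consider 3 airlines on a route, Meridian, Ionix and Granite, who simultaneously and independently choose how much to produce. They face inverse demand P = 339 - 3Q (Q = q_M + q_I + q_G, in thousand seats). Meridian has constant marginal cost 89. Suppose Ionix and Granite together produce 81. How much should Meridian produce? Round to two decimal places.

With rivals' combined output fixed at 81, Meridian's profit is π_M = (339 - 3·81 - 3q_M)q_M - (89q_M) = (96 - 3q_M)q_M - (89q_M).
∂π_M/∂q_M = 7 - 6q_M = 0, so q_M = 7/6.

1.17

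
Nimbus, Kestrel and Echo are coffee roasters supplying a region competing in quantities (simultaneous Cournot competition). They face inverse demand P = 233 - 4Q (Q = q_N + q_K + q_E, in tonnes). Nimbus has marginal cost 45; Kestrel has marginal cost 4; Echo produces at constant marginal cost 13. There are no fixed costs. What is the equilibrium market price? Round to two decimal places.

Nimbus's profit: π_N = (233 - 4Q)q_N - (45q_N). Setting ∂π_N/∂q_N = 0: 188 - 8q_N - 4(q_K + q_E) = 0.
Kestrel's first-order condition: 229 - 8q_K - 4(q_N + q_E) = 0.
Echo's first-order condition: 220 - 8q_E - 4(q_N + q_K) = 0.
Adding the 3 first-order conditions: 637 − 16Q = 0, so Q = 637/16.
Back-substituting: q_N = (188 − 637/4)/4 = 115/16, q_K = (229 − 637/4)/4 = 279/16, q_E = (220 − 637/4)/4 = 243/16.
Total output Q = 637/16, so price P = 233 - 4·(637/16) = 295/4.

73.75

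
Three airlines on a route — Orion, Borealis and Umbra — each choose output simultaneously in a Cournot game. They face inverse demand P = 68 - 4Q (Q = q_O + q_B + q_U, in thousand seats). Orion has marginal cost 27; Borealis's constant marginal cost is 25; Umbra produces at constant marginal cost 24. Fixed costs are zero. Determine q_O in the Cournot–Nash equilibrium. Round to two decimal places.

2.25

Orion's profit: π_O = (68 - 4Q)q_O - (27q_O). Setting ∂π_O/∂q_O = 0: 41 - 8q_O - 4(q_B + q_U) = 0.
Borealis's first-order condition: 43 - 8q_B - 4(q_O + q_U) = 0.
Umbra's profit: π_U = (68 - 4Q)q_U - (24q_U). Setting ∂π_U/∂q_U = 0: 44 - 8q_U - 4(q_O + q_B) = 0.
Adding the 3 first-order conditions: 128 − 16Q = 0, so Q = 8.
Back-substituting: q_O = (41 − 32)/4 = 9/4, q_B = (43 − 32)/4 = 11/4, q_U = (44 − 32)/4 = 3.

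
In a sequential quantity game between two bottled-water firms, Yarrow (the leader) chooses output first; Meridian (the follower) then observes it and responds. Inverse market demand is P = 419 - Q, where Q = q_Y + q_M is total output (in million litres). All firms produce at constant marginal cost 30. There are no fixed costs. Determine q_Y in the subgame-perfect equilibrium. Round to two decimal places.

The follower Meridian best-responds to any q_Y: π_M = (419 - Q)q_M - 30q_M.
Setting the follower's marginal profit to zero, 389 - q_Y - 2q_M = 0, i.e. q_M = (389 - q_Y)/2.
The leader anticipates this reaction. Substituting into P = 419 - Q gives P = 449/2 - (1/2)q_Y, so π_Y = (449/2 - (1/2)q_Y)q_Y - 30q_Y.
Leader FOC: 389/2 - q_Y = 0, so q_Y = 389/2.
Then q_M = (389 - 389/2)/2 = 389/4.

194.50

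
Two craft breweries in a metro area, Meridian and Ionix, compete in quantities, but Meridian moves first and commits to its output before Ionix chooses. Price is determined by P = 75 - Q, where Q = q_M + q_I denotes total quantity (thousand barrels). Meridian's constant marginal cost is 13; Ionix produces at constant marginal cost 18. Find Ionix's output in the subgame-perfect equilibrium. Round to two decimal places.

11.75

The follower Ionix best-responds to any q_M: π_I = (75 - Q)q_I - 18q_I.
Follower FOC: 57 - q_M - 2q_I = 0, so q_I(q_M) = (57 - q_M)/2.
The leader anticipates this reaction. Substituting into P = 75 - Q gives P = 93/2 - (1/2)q_M, so π_M = (93/2 - (1/2)q_M)q_M - 13q_M.
Leader FOC: 67/2 - q_M = 0, so q_M = 67/2.
Then q_I = (57 - 67/2)/2 = 47/4.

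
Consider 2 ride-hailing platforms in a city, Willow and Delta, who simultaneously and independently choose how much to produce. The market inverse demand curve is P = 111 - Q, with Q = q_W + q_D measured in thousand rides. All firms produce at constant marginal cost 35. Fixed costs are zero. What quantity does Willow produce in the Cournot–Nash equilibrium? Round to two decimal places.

A representative firm's profit is π_i = q_i(111 - Q) - 35q_i.
Setting ∂π_i/∂q_i = 0 with rivals' quantities fixed: 76 - 2q_i - q_j = 0.
By symmetry each firm produces the same amount; substituting q_j = q_i yields q_i = 76/3.

25.33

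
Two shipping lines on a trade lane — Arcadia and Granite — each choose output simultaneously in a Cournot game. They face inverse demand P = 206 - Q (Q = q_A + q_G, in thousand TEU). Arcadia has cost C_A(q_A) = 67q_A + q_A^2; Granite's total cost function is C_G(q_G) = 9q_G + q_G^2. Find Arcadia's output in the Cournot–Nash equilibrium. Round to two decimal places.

Arcadia's profit: π_A = (206 - Q)q_A - (67q_A + q_A²). Setting ∂π_A/∂q_A = 0: 139 - 4q_A - (q_G) = 0.
Granite's first-order condition: 197 - 4q_G - (q_A) = 0.
Rearranging gives the reaction functions q_A = (139 - q_G)/4 and q_G = (197 - q_A)/4.
Substituting one into the other gives q_A = 359/15 and q_G = 649/15.

23.93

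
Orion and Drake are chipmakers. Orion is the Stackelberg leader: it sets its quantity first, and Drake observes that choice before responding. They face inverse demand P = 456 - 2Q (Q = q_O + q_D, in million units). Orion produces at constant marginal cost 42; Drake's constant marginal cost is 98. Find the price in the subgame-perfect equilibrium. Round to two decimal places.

The follower Drake best-responds to any q_O: π_D = (456 - 2Q)q_D - 98q_D.
Follower FOC: 358 - 2q_O - 4q_D = 0, so q_D(q_O) = (358 - 2q_O)/4.
The leader anticipates this reaction. Substituting into P = 456 - 2Q gives P = 277 - q_O, so π_O = (277 - q_O)q_O - 42q_O.
Maximising: ∂π_O/∂q_O = 235 - 2q_O = 0, giving q_O = 235/2.
Then q_D = (358 - 2·(235/2))/4 = 123/4.
Total output Q = 593/4, so price P = 456 - 2·(593/4) = 319/2.

159.50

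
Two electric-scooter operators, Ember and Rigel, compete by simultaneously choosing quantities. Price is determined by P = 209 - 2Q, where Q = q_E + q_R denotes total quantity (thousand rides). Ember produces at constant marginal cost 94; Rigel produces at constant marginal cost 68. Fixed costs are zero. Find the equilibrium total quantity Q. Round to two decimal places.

Ember's profit: π_E = (209 - 2Q)q_E - (94q_E). Setting ∂π_E/∂q_E = 0: 115 - 4q_E - 2(q_R) = 0.
Rigel's profit: π_R = (209 - 2Q)q_R - (68q_R). Setting ∂π_R/∂q_R = 0: 141 - 4q_R - 2(q_E) = 0.
So q_E = (115 - 2q_R)/4 and q_R = (141 - 2q_E)/4.
Solving the pair: q_E = 89/6, q_R = 167/6.
Total output Q = 89/6 + 167/6 = 128/3.

42.67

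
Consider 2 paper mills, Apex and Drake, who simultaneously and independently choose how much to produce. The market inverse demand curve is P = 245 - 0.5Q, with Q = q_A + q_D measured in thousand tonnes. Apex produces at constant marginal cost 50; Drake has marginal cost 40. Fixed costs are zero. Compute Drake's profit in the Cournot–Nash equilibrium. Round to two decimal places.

10272.22

Apex's profit: π_A = (245 - 0.5Q)q_A - (50q_A). Setting ∂π_A/∂q_A = 0: 195 - q_A - (1/2)(q_D) = 0.
Drake's profit: π_D = (245 - 0.5Q)q_D - (40q_D). Setting ∂π_D/∂q_D = 0: 205 - q_D - (1/2)(q_A) = 0.
Best responses: q_A = (195 - (1/2)q_D), q_D = (205 - (1/2)q_A).
Solving the pair: q_A = 370/3, q_D = 430/3.
Price P = 245 - (1/2)·(800/3) = 335/3.
Drake's profit: (335/3 - 40)·(430/3) = 10272.2222.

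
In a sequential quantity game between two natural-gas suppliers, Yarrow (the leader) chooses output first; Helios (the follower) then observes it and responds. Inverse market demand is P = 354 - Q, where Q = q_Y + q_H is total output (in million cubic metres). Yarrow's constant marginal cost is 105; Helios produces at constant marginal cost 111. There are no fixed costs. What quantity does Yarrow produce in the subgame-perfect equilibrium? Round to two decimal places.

Solve by backward induction. Given q_Y, the follower Helios maximises π_H = (354 - q_Y - q_H)q_H - 111q_H.
Follower FOC: 243 - q_Y - 2q_H = 0, so q_H(q_Y) = (243 - q_Y)/2.
Yarrow substitutes q_H(q_Y) into its own profit: π_Y = q_Y(354 - q_Y - (243 - q_Y)/2) - 105q_Y = (465/2 - (1/2)q_Y)q_Y - 105q_Y.
The leader's first-order condition 255/2 - q_Y = 0 yields q_Y = 255/2.
Then q_H = (243 - 255/2)/2 = 231/4.

127.50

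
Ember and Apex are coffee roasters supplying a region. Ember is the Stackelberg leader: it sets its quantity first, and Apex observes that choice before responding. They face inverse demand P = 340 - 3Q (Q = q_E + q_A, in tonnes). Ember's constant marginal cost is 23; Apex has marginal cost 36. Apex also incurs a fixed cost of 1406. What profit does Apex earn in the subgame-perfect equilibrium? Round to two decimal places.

204.08

Solve by backward induction. Given q_E, the follower Apex maximises π_A = (340 - 3q_E - 3q_A)q_A - 36q_A.
∂π_A/∂q_A = 304 - 3q_E - 6q_A = 0 gives the reaction function q_A = (304 - 3q_E)/6.
Ember substitutes q_A(q_E) into its own profit: π_E = q_E(340 - 3q_E - (304 - 3q_E)/2) - 23q_E = (188 - (3/2)q_E)q_E - 23q_E.
Maximising: ∂π_E/∂q_E = 165 - 3q_E = 0, giving q_E = 55.
Then q_A = (304 - 3·55)/6 = 139/6.
Price P = 340 - 3·(469/6) = 211/2.
Apex's profit: (211/2 - 36)·(139/6) - 1406 = 204.0833.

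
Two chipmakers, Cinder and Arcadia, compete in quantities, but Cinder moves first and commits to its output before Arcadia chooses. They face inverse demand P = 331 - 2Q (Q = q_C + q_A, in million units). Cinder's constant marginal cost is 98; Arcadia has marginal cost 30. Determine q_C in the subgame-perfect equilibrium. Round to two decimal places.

Solve by backward induction. Given q_C, the follower Arcadia maximises π_A = (331 - 2q_C - 2q_A)q_A - 30q_A.
Follower FOC: 301 - 2q_C - 4q_A = 0, so q_A(q_C) = (301 - 2q_C)/4.
The leader anticipates this reaction. Substituting into P = 331 - 2Q gives P = 361/2 - q_C, so π_C = (361/2 - q_C)q_C - 98q_C.
Maximising: ∂π_C/∂q_C = 165/2 - 2q_C = 0, giving q_C = 165/4.
Then q_A = (301 - 2·(165/4))/4 = 437/8.

41.25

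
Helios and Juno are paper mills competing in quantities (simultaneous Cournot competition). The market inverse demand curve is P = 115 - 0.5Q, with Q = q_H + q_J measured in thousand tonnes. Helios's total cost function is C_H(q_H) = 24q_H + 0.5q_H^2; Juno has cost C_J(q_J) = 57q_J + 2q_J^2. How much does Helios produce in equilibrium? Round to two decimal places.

Helios's profit: π_H = (115 - 0.5Q)q_H - (24q_H + (1/2)q_H²). Setting ∂π_H/∂q_H = 0: 91 - 2q_H - (1/2)(q_J) = 0.
Juno's profit: π_J = (115 - 0.5Q)q_J - (57q_J + 2q_J²). Setting ∂π_J/∂q_J = 0: 58 - 5q_J - (1/2)(q_H) = 0.
Best responses: q_H = (91 - (1/2)q_J)/2, q_J = (58 - (1/2)q_H)/5.
Substituting one into the other gives q_H = 568/13 and q_J = 94/13.

43.69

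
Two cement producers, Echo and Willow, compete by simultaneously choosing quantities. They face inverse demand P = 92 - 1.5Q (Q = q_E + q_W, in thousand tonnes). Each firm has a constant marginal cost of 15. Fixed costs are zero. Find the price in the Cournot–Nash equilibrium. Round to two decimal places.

A representative firm's profit is π_i = q_i(92 - 1.5Q) - 15q_i.
Setting ∂π_i/∂q_i = 0 with rivals' quantities fixed: 77 - 3q_i - (3/2)q_j = 0.
With identical firms every q_j equals q_i, so q_j = q_i and 77 = (9/2)q_i, giving q_i = 154/9.
Total output Q = 308/9, so price P = 92 - (3/2)·(308/9) = 122/3.

40.67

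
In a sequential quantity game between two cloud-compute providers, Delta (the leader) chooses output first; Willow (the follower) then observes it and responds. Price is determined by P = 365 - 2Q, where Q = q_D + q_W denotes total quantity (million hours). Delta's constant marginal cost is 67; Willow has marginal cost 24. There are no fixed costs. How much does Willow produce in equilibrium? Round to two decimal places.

53.38

The follower Willow best-responds to any q_D: π_W = (365 - 2Q)q_W - 24q_W.
Setting the follower's marginal profit to zero, 341 - 2q_D - 4q_W = 0, i.e. q_W = (341 - 2q_D)/4.
Delta substitutes q_W(q_D) into its own profit: π_D = q_D(365 - 2q_D - (341 - 2q_D)/2) - 67q_D = (389/2 - q_D)q_D - 67q_D.
Maximising: ∂π_D/∂q_D = 255/2 - 2q_D = 0, giving q_D = 255/4.
Then q_W = (341 - 2·(255/4))/4 = 427/8.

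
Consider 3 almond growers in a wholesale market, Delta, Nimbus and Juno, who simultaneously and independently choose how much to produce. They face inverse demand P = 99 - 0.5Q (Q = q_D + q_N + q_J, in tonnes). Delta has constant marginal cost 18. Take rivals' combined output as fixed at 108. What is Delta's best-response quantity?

With rivals' combined output fixed at 108, Delta's profit is π_D = (99 - (1/2)·108 - (1/2)q_D)q_D - (18q_D) = (45 - (1/2)q_D)q_D - (18q_D).
∂π_D/∂q_D = 27 - q_D = 0, so q_D = 27.

27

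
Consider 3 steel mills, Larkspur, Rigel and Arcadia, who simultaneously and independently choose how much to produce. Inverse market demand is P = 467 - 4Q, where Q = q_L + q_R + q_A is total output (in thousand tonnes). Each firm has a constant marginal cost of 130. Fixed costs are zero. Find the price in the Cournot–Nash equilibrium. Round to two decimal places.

214.25

A representative firm's profit is π_i = q_i(467 - 4Q) - 130q_i.
Setting ∂π_i/∂q_i = 0 with rivals' quantities fixed: 337 - 8q_i - 4·Σ_{j≠i} q_j = 0.
With identical firms every q_j equals q_i, so Σ_{j≠i} q_j = 2q_i and 337 = 16q_i, giving q_i = 337/16.
Total output Q = 1011/16, so price P = 467 - 4·(1011/16) = 857/4.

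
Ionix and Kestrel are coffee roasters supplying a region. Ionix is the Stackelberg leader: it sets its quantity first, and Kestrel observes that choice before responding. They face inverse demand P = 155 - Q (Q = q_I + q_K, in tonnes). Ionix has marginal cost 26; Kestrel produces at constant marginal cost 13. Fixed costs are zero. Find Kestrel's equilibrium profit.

1764

The follower Kestrel best-responds to any q_I: π_K = (155 - Q)q_K - 13q_K.
Setting the follower's marginal profit to zero, 142 - q_I - 2q_K = 0, i.e. q_K = (142 - q_I)/2.
Ionix substitutes q_K(q_I) into its own profit: π_I = q_I(155 - q_I - (142 - q_I)/2) - 26q_I = (84 - (1/2)q_I)q_I - 26q_I.
Maximising: ∂π_I/∂q_I = 58 - q_I = 0, giving q_I = 58.
Then q_K = (142 - 58)/2 = 42.
Price P = 155 - 100 = 55.
Kestrel's profit: (55 - 13)·42 = 1764.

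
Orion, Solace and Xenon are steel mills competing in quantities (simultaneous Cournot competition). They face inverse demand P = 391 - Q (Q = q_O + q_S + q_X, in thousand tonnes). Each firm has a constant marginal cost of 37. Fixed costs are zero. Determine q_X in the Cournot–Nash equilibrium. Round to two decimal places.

88.50

A representative firm's profit is π_i = q_i(391 - Q) - 37q_i.
First-order condition (treating rivals' output as given): 354 - 2q_i - Σ_{j≠i} q_j = 0.
By symmetry each firm produces the same amount; substituting Σ_{j≠i} q_j = 2q_i yields q_i = 354/4 = 177/2.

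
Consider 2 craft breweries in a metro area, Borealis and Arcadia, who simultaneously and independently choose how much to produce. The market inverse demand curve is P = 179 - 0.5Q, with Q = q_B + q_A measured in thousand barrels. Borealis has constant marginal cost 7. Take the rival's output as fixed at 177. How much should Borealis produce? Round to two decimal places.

With the rival's output fixed at 177, Borealis's profit is π_B = (179 - (1/2)·177 - (1/2)q_B)q_B - (7q_B) = (181/2 - (1/2)q_B)q_B - (7q_B).
∂π_B/∂q_B = 167/2 - q_B = 0, so q_B = 167/2.

83.50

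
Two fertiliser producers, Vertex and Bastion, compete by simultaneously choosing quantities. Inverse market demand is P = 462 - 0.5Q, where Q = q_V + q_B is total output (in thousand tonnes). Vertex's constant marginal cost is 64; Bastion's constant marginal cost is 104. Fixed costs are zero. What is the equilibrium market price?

Vertex's profit: π_V = (462 - 0.5Q)q_V - (64q_V). Setting ∂π_V/∂q_V = 0: 398 - q_V - (1/2)(q_B) = 0.
Bastion's profit: π_B = (462 - 0.5Q)q_B - (104q_B). Setting ∂π_B/∂q_B = 0: 358 - q_B - (1/2)(q_V) = 0.
Rearranging gives the reaction functions q_V = (398 - (1/2)q_B) and q_B = (358 - (1/2)q_V).
Solving the pair: q_V = 292, q_B = 212.
Total output Q = 504, so price P = 462 - (1/2)·504 = 210.

210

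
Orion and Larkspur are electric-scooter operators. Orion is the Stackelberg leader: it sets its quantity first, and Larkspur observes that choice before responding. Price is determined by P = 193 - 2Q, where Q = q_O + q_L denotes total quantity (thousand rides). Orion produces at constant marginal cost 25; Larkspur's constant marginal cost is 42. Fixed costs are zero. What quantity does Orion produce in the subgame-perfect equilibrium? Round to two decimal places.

The follower Larkspur best-responds to any q_O: π_L = (193 - 2Q)q_L - 42q_L.
∂π_L/∂q_L = 151 - 2q_O - 4q_L = 0 gives the reaction function q_L = (151 - 2q_O)/4.
Orion substitutes q_L(q_O) into its own profit: π_O = q_O(193 - 2q_O - (151 - 2q_O)/2) - 25q_O = (235/2 - q_O)q_O - 25q_O.
Maximising: ∂π_O/∂q_O = 185/2 - 2q_O = 0, giving q_O = 185/4.
Then q_L = (151 - 2·(185/4))/4 = 117/8.

46.25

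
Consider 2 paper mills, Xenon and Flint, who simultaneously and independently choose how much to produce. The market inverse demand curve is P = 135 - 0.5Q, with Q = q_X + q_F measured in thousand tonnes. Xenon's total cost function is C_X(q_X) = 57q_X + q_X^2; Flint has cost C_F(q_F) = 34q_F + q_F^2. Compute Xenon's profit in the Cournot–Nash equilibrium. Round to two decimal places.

Xenon's profit: π_X = (135 - 0.5Q)q_X - (57q_X + q_X²). Setting ∂π_X/∂q_X = 0: 78 - 3q_X - (1/2)(q_F) = 0.
Flint's first-order condition: 101 - 3q_F - (1/2)(q_X) = 0.
Rearranging gives the reaction functions q_X = (78 - (1/2)q_F)/3 and q_F = (101 - (1/2)q_X)/3.
Solving the pair: q_X = 734/35, q_F = 1056/35.
Price P = 135 - (1/2)·(358/7) = 766/7.
Xenon's profit: (766/7)·(734/35) - 57·(734/35) - (734/35)² = 659.7012.

659.70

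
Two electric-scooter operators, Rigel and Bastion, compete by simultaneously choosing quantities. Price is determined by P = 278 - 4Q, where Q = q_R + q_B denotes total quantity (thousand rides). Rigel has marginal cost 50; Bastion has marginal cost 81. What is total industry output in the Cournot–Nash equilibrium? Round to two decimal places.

Rigel's profit: π_R = (278 - 4Q)q_R - (50q_R). Setting ∂π_R/∂q_R = 0: 228 - 8q_R - 4(q_B) = 0.
Bastion's profit: π_B = (278 - 4Q)q_B - (81q_B). Setting ∂π_B/∂q_B = 0: 197 - 8q_B - 4(q_R) = 0.
Best responses: q_R = (228 - 4q_B)/8, q_B = (197 - 4q_R)/8.
Solving the pair: q_R = 259/12, q_B = 83/6.
Total output Q = 259/12 + 83/6 = 425/12.

35.42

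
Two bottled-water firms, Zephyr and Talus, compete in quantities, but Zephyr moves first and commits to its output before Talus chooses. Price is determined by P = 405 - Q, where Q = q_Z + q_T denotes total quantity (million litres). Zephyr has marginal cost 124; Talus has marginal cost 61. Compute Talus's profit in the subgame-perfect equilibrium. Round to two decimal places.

Solve by backward induction. Given q_Z, the follower Talus maximises π_T = (405 - q_Z - q_T)q_T - 61q_T.
∂π_T/∂q_T = 344 - q_Z - 2q_T = 0 gives the reaction function q_T = (344 - q_Z)/2.
The leader anticipates this reaction. Substituting into P = 405 - Q gives P = 233 - (1/2)q_Z, so π_Z = (233 - (1/2)q_Z)q_Z - 124q_Z.
The leader's first-order condition 109 - q_Z = 0 yields q_Z = 109.
Then q_T = (344 - 109)/2 = 235/2.
Price P = 405 - 453/2 = 357/2.
Talus's profit: (357/2 - 61)·(235/2) = 13806.2500.

13806.25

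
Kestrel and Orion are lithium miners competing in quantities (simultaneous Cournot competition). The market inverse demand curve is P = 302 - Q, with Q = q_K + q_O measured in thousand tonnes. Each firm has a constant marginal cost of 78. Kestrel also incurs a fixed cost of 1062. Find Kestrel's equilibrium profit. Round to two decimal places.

A representative firm's profit is π_i = q_i(302 - Q) - 78q_i.
First-order condition (treating rivals' output as given): 224 - 2q_i - q_j = 0.
With identical firms every q_j equals q_i, so q_j = q_i and 224 = 3q_i, giving q_i = 224/3.
Price P = 302 - 448/3 = 458/3.
Kestrel's profit: (458/3 - 78)·(224/3) - 1062 = 4513.1111.

4513.11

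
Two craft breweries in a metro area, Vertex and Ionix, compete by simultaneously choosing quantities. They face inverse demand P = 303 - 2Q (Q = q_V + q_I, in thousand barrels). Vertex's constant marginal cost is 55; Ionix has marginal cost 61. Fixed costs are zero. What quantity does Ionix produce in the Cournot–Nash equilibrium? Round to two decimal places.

39.33

Vertex's profit: π_V = (303 - 2Q)q_V - (55q_V). Setting ∂π_V/∂q_V = 0: 248 - 4q_V - 2(q_I) = 0.
Ionix's profit: π_I = (303 - 2Q)q_I - (61q_I). Setting ∂π_I/∂q_I = 0: 242 - 4q_I - 2(q_V) = 0.
Rearranging gives the reaction functions q_V = (248 - 2q_I)/4 and q_I = (242 - 2q_V)/4.
Substituting one into the other gives q_V = 127/3 and q_I = 118/3.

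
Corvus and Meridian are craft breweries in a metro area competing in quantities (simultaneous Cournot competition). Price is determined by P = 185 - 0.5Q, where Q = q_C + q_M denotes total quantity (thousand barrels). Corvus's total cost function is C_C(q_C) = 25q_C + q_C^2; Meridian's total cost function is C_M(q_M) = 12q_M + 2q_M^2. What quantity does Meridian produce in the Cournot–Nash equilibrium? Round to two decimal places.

29.76

Corvus's profit: π_C = (185 - 0.5Q)q_C - (25q_C + q_C²). Setting ∂π_C/∂q_C = 0: 160 - 3q_C - (1/2)(q_M) = 0.
Meridian's profit: π_M = (185 - 0.5Q)q_M - (12q_M + 2q_M²). Setting ∂π_M/∂q_M = 0: 173 - 5q_M - (1/2)(q_C) = 0.
Rearranging gives the reaction functions q_C = (160 - (1/2)q_M)/3 and q_M = (173 - (1/2)q_C)/5.
Solving the pair: q_C = 48.3729, q_M = 1756/59.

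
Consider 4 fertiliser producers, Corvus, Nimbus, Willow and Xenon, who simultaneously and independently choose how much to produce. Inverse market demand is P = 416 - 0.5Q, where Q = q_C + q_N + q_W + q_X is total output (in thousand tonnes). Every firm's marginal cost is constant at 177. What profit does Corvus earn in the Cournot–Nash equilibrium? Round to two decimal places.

4569.68

Each firm earns π_i = (416 - 0.5Q)q_i - 177q_i.
Setting ∂π_i/∂q_i = 0 with rivals' quantities fixed: 239 - q_i - (1/2)·Σ_{j≠i} q_j = 0.
With identical firms every q_j equals q_i, so Σ_{j≠i} q_j = 3q_i and 239 = (5/2)q_i, giving q_i = 478/5.
Price P = 416 - (1/2)·(1912/5) = 1124/5.
Corvus's profit: (1124/5 - 177)·(478/5) = 4569.6800.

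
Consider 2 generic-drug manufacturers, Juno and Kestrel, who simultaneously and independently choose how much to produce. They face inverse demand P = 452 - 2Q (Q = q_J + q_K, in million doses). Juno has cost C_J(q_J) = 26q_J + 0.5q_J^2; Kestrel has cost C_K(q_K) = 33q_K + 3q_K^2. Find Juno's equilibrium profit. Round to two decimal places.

Juno's profit: π_J = (452 - 2Q)q_J - (26q_J + (1/2)q_J²). Setting ∂π_J/∂q_J = 0: 426 - 5q_J - 2(q_K) = 0.
Kestrel's profit: π_K = (452 - 2Q)q_K - (33q_K + 3q_K²). Setting ∂π_K/∂q_K = 0: 419 - 10q_K - 2(q_J) = 0.
So q_J = (426 - 2q_K)/5 and q_K = (419 - 2q_J)/10.
Substituting one into the other gives q_J = 1711/23 and q_K = 1243/46.
Price P = 452 - 2·101.4130 = 249.1739.
Juno's profit: 249.1739·(1711/23) - 26·(1711/23) - (1/2)(1711/23)² = 13835.1654.

13835.17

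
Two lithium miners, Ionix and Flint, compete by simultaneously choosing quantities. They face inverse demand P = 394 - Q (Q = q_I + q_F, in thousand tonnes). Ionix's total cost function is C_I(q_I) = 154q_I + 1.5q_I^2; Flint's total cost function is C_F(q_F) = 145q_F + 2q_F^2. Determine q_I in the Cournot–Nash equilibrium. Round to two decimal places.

41.07

Ionix's profit: π_I = (394 - Q)q_I - (154q_I + (3/2)q_I²). Setting ∂π_I/∂q_I = 0: 240 - 5q_I - (q_F) = 0.
Flint's first-order condition: 249 - 6q_F - (q_I) = 0.
Best responses: q_I = (240 - q_F)/5, q_F = (249 - q_I)/6.
Substituting one into the other gives q_I = 1191/29 and q_F = 1005/29.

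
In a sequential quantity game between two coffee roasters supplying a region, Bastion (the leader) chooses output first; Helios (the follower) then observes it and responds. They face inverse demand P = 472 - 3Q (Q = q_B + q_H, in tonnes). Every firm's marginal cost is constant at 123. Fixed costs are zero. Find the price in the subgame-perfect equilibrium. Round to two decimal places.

210.25

Solve by backward induction. Given q_B, the follower Helios maximises π_H = (472 - 3q_B - 3q_H)q_H - 123q_H.
Setting the follower's marginal profit to zero, 349 - 3q_B - 6q_H = 0, i.e. q_H = (349 - 3q_B)/6.
The leader anticipates this reaction. Substituting into P = 472 - 3Q gives P = 595/2 - (3/2)q_B, so π_B = (595/2 - (3/2)q_B)q_B - 123q_B.
Maximising: ∂π_B/∂q_B = 349/2 - 3q_B = 0, giving q_B = 349/6.
Then q_H = (349 - 3·(349/6))/6 = 349/12.
Total output Q = 349/4, so price P = 472 - 3·(349/4) = 841/4.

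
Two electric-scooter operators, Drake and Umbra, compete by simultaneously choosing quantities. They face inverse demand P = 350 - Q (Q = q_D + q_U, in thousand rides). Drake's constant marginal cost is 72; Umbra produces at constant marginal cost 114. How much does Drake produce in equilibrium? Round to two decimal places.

106.67

Drake's profit: π_D = (350 - Q)q_D - (72q_D). Setting ∂π_D/∂q_D = 0: 278 - 2q_D - (q_U) = 0.
Umbra's first-order condition: 236 - 2q_U - (q_D) = 0.
Rearranging gives the reaction functions q_D = (278 - q_U)/2 and q_U = (236 - q_D)/2.
Solving the pair: q_D = 320/3, q_U = 194/3.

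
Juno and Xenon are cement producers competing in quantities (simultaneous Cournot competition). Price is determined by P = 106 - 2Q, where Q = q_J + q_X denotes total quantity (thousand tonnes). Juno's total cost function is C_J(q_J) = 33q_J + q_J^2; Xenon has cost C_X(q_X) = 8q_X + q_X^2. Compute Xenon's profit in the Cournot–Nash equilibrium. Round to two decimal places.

Juno's profit: π_J = (106 - 2Q)q_J - (33q_J + q_J²). Setting ∂π_J/∂q_J = 0: 73 - 6q_J - 2(q_X) = 0.
Xenon's first-order condition: 98 - 6q_X - 2(q_J) = 0.
Rearranging gives the reaction functions q_J = (73 - 2q_X)/6 and q_X = (98 - 2q_J)/6.
Substituting one into the other gives q_J = 121/16 and q_X = 221/16.
Price P = 106 - 2·(171/8) = 253/4.
Xenon's profit: (253/4)·(221/16) - 8·(221/16) - (221/16)² = 572.3555.

572.36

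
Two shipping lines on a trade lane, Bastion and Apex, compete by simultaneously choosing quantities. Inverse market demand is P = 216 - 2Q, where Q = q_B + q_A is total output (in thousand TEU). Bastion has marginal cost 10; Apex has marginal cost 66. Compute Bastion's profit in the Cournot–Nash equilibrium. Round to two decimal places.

Bastion's profit: π_B = (216 - 2Q)q_B - (10q_B). Setting ∂π_B/∂q_B = 0: 206 - 4q_B - 2(q_A) = 0.
Apex's profit: π_A = (216 - 2Q)q_A - (66q_A). Setting ∂π_A/∂q_A = 0: 150 - 4q_A - 2(q_B) = 0.
Rearranging gives the reaction functions q_B = (206 - 2q_A)/4 and q_A = (150 - 2q_B)/4.
Solving the pair: q_B = 131/3, q_A = 47/3.
Price P = 216 - 2·(178/3) = 292/3.
Bastion's profit: (292/3 - 10)·(131/3) = 3813.5556.

3813.56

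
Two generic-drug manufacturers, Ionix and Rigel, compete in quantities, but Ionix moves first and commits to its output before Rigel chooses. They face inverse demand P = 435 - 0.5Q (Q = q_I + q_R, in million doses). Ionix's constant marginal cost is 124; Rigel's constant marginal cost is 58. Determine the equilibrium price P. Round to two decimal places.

185.25

Solve by backward induction. Given q_I, the follower Rigel maximises π_R = (435 - (1/2)q_I - (1/2)q_R)q_R - 58q_R.
Follower FOC: 377 - (1/2)q_I - q_R = 0, so q_R(q_I) = (377 - (1/2)q_I).
Ionix substitutes q_R(q_I) into its own profit: π_I = q_I(435 - (1/2)q_I - (377 - (1/2)q_I)/2) - 124q_I = (493/2 - (1/4)q_I)q_I - 124q_I.
The leader's first-order condition 245/2 - (1/2)q_I = 0 yields q_I = 245.
Then q_R = (377 - (1/2)·245) = 509/2.
Total output Q = 999/2, so price P = 435 - (1/2)·(999/2) = 741/4.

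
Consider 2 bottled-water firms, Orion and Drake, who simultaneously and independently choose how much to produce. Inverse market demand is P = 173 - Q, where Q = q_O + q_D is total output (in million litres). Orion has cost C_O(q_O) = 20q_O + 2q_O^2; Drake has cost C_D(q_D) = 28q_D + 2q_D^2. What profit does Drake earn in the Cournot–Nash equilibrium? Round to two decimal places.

Orion's profit: π_O = (173 - Q)q_O - (20q_O + 2q_O²). Setting ∂π_O/∂q_O = 0: 153 - 6q_O - (q_D) = 0.
Drake's first-order condition: 145 - 6q_D - (q_O) = 0.
Rearranging gives the reaction functions q_O = (153 - q_D)/6 and q_D = (145 - q_O)/6.
Solving the pair: q_O = 773/35, q_D = 717/35.
Price P = 173 - 298/7 = 913/7.
Drake's profit: (913/7)·(717/35) - 28·(717/35) - 2(717/35)² = 1258.9935.

1258.99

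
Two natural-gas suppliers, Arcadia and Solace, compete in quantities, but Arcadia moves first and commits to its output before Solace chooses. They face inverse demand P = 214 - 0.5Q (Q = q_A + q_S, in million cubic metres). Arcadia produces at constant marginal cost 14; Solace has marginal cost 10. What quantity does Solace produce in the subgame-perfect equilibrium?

The follower Solace best-responds to any q_A: π_S = (214 - 0.5Q)q_S - 10q_S.
∂π_S/∂q_S = 204 - (1/2)q_A - q_S = 0 gives the reaction function q_S = (204 - (1/2)q_A).
The leader anticipates this reaction. Substituting into P = 214 - 0.5Q gives P = 112 - (1/4)q_A, so π_A = (112 - (1/4)q_A)q_A - 14q_A.
Leader FOC: 98 - (1/2)q_A = 0, so q_A = 196.
Then q_S = (204 - (1/2)·196) = 106.

106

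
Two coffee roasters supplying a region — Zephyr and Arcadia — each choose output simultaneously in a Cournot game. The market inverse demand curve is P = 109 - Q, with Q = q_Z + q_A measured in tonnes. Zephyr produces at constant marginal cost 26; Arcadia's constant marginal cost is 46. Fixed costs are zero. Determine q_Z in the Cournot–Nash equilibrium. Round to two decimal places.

34.33

Zephyr's profit: π_Z = (109 - Q)q_Z - (26q_Z). Setting ∂π_Z/∂q_Z = 0: 83 - 2q_Z - (q_A) = 0.
Arcadia's profit: π_A = (109 - Q)q_A - (46q_A). Setting ∂π_A/∂q_A = 0: 63 - 2q_A - (q_Z) = 0.
So q_Z = (83 - q_A)/2 and q_A = (63 - q_Z)/2.
Solving the pair: q_Z = 103/3, q_A = 43/3.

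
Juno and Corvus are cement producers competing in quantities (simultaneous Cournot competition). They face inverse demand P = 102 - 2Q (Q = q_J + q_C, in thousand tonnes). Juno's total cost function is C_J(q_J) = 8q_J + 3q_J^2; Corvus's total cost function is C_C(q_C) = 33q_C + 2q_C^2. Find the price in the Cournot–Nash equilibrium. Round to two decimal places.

Juno's profit: π_J = (102 - 2Q)q_J - (8q_J + 3q_J²). Setting ∂π_J/∂q_J = 0: 94 - 10q_J - 2(q_C) = 0.
Corvus's profit: π_C = (102 - 2Q)q_C - (33q_C + 2q_C²). Setting ∂π_C/∂q_C = 0: 69 - 8q_C - 2(q_J) = 0.
Best responses: q_J = (94 - 2q_C)/10, q_C = (69 - 2q_J)/8.
Substituting one into the other gives q_J = 307/38 and q_C = 251/38.
Total output Q = 279/19, so price P = 102 - 2·(279/19) = 1380/19.

72.63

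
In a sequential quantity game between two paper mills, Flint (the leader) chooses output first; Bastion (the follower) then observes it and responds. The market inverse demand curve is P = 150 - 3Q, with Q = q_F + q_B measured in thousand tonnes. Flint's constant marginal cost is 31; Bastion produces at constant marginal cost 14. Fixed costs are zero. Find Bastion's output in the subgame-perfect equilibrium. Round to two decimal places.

14.17

Solve by backward induction. Given q_F, the follower Bastion maximises π_B = (150 - 3q_F - 3q_B)q_B - 14q_B.
∂π_B/∂q_B = 136 - 3q_F - 6q_B = 0 gives the reaction function q_B = (136 - 3q_F)/6.
The leader anticipates this reaction. Substituting into P = 150 - 3Q gives P = 82 - (3/2)q_F, so π_F = (82 - (3/2)q_F)q_F - 31q_F.
The leader's first-order condition 51 - 3q_F = 0 yields q_F = 17.
Then q_B = (136 - 3·17)/6 = 85/6.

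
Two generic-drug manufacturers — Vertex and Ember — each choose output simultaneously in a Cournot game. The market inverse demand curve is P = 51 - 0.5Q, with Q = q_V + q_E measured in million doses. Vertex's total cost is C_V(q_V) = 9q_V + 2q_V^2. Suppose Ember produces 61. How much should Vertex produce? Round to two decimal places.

With the rival's output fixed at 61, Vertex's profit is π_V = (51 - (1/2)·61 - (1/2)q_V)q_V - (9q_V + 2q_V²) = (41/2 - (1/2)q_V)q_V - (9q_V + 2q_V²).
∂π_V/∂q_V = 23/2 - 5q_V = 0, so q_V = 23/10.

2.30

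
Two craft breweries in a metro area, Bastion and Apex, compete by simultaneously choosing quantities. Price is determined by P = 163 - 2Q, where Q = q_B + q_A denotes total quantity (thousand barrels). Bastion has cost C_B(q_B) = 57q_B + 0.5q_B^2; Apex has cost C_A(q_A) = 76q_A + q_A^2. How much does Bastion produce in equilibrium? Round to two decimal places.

Bastion's profit: π_B = (163 - 2Q)q_B - (57q_B + (1/2)q_B²). Setting ∂π_B/∂q_B = 0: 106 - 5q_B - 2(q_A) = 0.
Apex's first-order condition: 87 - 6q_A - 2(q_B) = 0.
Best responses: q_B = (106 - 2q_A)/5, q_A = (87 - 2q_B)/6.
Solving the pair: q_B = 231/13, q_A = 223/26.

17.77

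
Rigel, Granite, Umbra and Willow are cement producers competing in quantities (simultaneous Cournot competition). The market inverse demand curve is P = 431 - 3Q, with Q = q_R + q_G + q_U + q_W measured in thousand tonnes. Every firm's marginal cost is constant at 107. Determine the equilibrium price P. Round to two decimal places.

171.80

Each firm earns π_i = (431 - 3Q)q_i - 107q_i.
First-order condition (treating rivals' output as given): 324 - 6q_i - 3·Σ_{j≠i} q_j = 0.
By symmetry each firm produces the same amount; substituting Σ_{j≠i} q_j = 3q_i yields q_i = 324/15 = 108/5.
Total output Q = 432/5, so price P = 431 - 3·(432/5) = 859/5.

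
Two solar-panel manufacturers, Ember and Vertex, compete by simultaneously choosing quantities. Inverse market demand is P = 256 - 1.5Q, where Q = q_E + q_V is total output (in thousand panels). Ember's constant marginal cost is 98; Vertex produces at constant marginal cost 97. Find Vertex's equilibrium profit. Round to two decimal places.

1896.30

Ember's profit: π_E = (256 - 1.5Q)q_E - (98q_E). Setting ∂π_E/∂q_E = 0: 158 - 3q_E - (3/2)(q_V) = 0.
Vertex's first-order condition: 159 - 3q_V - (3/2)(q_E) = 0.
So q_E = (158 - (3/2)q_V)/3 and q_V = (159 - (3/2)q_E)/3.
Solving the pair: q_E = 314/9, q_V = 320/9.
Price P = 256 - (3/2)·(634/9) = 451/3.
Vertex's profit: (451/3 - 97)·(320/9) = 1896.2963.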